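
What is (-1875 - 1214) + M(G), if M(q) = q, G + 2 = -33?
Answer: -3124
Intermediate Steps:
G = -35 (G = -2 - 33 = -35)
(-1875 - 1214) + M(G) = (-1875 - 1214) - 35 = -3089 - 35 = -3124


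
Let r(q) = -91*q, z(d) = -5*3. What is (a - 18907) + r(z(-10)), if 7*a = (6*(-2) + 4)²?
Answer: -122730/7 ≈ -17533.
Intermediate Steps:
z(d) = -15
a = 64/7 (a = (6*(-2) + 4)²/7 = (-12 + 4)²/7 = (⅐)*(-8)² = (⅐)*64 = 64/7 ≈ 9.1429)
(a - 18907) + r(z(-10)) = (64/7 - 18907) - 91*(-15) = -132285/7 + 1365 = -122730/7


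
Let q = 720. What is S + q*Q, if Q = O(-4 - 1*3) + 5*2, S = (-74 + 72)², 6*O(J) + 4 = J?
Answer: 5884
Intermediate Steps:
O(J) = -⅔ + J/6
S = 4 (S = (-2)² = 4)
Q = 49/6 (Q = (-⅔ + (-4 - 1*3)/6) + 5*2 = (-⅔ + (-4 - 3)/6) + 10 = (-⅔ + (⅙)*(-7)) + 10 = (-⅔ - 7/6) + 10 = -11/6 + 10 = 49/6 ≈ 8.1667)
S + q*Q = 4 + 720*(49/6) = 4 + 5880 = 5884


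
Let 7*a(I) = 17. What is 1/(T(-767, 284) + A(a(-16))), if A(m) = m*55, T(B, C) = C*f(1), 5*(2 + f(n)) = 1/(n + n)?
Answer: -35/14211 ≈ -0.0024629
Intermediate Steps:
f(n) = -2 + 1/(10*n) (f(n) = -2 + 1/(5*(n + n)) = -2 + 1/(5*((2*n))) = -2 + (1/(2*n))/5 = -2 + 1/(10*n))
a(I) = 17/7 (a(I) = (⅐)*17 = 17/7)
T(B, C) = -19*C/10 (T(B, C) = C*(-2 + (⅒)/1) = C*(-2 + (⅒)*1) = C*(-2 + ⅒) = C*(-19/10) = -19*C/10)
A(m) = 55*m
1/(T(-767, 284) + A(a(-16))) = 1/(-19/10*284 + 55*(17/7)) = 1/(-2698/5 + 935/7) = 1/(-14211/35) = -35/14211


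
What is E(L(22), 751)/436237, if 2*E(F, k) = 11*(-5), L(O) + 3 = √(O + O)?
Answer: -55/872474 ≈ -6.3039e-5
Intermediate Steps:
L(O) = -3 + √2*√O (L(O) = -3 + √(O + O) = -3 + √(2*O) = -3 + √2*√O)
E(F, k) = -55/2 (E(F, k) = (11*(-5))/2 = (½)*(-55) = -55/2)
E(L(22), 751)/436237 = -55/2/436237 = -55/2*1/436237 = -55/872474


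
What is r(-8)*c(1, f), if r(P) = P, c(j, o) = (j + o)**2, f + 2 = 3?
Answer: -32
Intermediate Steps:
f = 1 (f = -2 + 3 = 1)
r(-8)*c(1, f) = -8*(1 + 1)**2 = -8*2**2 = -8*4 = -32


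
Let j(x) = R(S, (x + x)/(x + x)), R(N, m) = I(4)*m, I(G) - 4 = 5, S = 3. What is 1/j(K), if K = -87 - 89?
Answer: 1/9 ≈ 0.11111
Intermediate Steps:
I(G) = 9 (I(G) = 4 + 5 = 9)
R(N, m) = 9*m
K = -176
j(x) = 9 (j(x) = 9*((x + x)/(x + x)) = 9*((2*x)/((2*x))) = 9*((2*x)*(1/(2*x))) = 9*1 = 9)
1/j(K) = 1/9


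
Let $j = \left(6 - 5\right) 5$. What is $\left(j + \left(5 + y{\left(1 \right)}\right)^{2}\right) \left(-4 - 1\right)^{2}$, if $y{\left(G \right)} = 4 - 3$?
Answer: $1025$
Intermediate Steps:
$j = 5$ ($j = 1 \cdot 5 = 5$)
$y{\left(G \right)} = 1$ ($y{\left(G \right)} = 4 - 3 = 1$)
$\left(j + \left(5 + y{\left(1 \right)}\right)^{2}\right) \left(-4 - 1\right)^{2} = \left(5 + \left(5 + 1\right)^{2}\right) \left(-4 - 1\right)^{2} = \left(5 + 6^{2}\right) \left(-5\right)^{2} = \left(5 + 36\right) 25 = 41 \cdot 25 = 1025$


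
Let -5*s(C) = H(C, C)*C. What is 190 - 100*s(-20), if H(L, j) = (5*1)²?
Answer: -9810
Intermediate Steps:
H(L, j) = 25 (H(L, j) = 5² = 25)
s(C) = -5*C
190 - 100*s(-20) = 190 - (-500)*(-20) = 190 - 100*100 = 190 - 10000 = -9810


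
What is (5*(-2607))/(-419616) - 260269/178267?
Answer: -35629775453/24934561824 ≈ -1.4289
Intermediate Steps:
(5*(-2607))/(-419616) - 260269/178267 = -13035*(-1/419616) - 260269*1/178267 = 4345/139872 - 260269/178267 = -35629775453/24934561824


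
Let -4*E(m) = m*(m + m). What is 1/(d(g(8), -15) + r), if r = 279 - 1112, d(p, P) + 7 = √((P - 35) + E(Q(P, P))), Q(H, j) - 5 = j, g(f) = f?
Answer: -42/35285 - I/70570 ≈ -0.0011903 - 1.417e-5*I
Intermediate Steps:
Q(H, j) = 5 + j
E(m) = -m²/2 (E(m) = -m*(m + m)/4 = -m*2*m/4 = -m²/2)
d(p, P) = -7 + √(-35 + P - (5 + P)²/2) (d(p, P) = -7 + √((P - 35) - (5 + P)²/2) = -7 + √((-35 + P) - (5 + P)²/2) = -7 + √(-35 + P - (5 + P)²/2))
r = -833
1/(d(g(8), -15) + r) = 1/((-7 + √(-140 - 2*(5 - 15)² + 4*(-15))/2) - 833) = 1/((-7 + √(-140 - 2*(-10)² - 60)/2) - 833) = 1/((-7 + √(-140 - 2*100 - 60)/2) - 833) = 1/((-7 + √(-140 - 200 - 60)/2) - 833) = 1/((-7 + √(-400)/2) - 833) = 1/((-7 + (20*I)/2) - 833) = 1/((-7 + 10*I) - 833) = 1/(-840 + 10*I) = (-840 - 10*I)/705700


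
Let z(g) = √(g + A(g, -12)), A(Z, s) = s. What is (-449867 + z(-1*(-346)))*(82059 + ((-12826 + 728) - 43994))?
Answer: -11681696389 + 25967*√334 ≈ -1.1681e+10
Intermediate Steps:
z(g) = √(-12 + g) (z(g) = √(g - 12) = √(-12 + g))
(-449867 + z(-1*(-346)))*(82059 + ((-12826 + 728) - 43994)) = (-449867 + √(-12 - 1*(-346)))*(82059 + ((-12826 + 728) - 43994)) = (-449867 + √(-12 + 346))*(82059 + (-12098 - 43994)) = (-449867 + √334)*(82059 - 56092) = (-449867 + √334)*25967 = -11681696389 + 25967*√334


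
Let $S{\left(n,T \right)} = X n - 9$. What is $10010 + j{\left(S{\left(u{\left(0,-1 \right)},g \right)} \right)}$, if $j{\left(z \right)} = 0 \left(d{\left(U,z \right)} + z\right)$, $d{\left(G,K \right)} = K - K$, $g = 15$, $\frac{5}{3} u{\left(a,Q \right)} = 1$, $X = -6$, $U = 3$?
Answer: $10010$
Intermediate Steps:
$u{\left(a,Q \right)} = \frac{3}{5}$ ($u{\left(a,Q \right)} = \frac{3}{5} \cdot 1 = \frac{3}{5}$)
$d{\left(G,K \right)} = 0$
$S{\left(n,T \right)} = -9 - 6 n$ ($S{\left(n,T \right)} = - 6 n - 9 = -9 - 6 n$)
$j{\left(z \right)} = 0$ ($j{\left(z \right)} = 0 \left(0 + z\right) = 0 z = 0$)
$10010 + j{\left(S{\left(u{\left(0,-1 \right)},g \right)} \right)} = 10010 + 0 = 10010$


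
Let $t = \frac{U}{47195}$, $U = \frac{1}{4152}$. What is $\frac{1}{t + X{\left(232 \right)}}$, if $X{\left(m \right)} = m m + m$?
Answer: $\frac{195953640}{10592469963841} \approx 1.8499 \cdot 10^{-5}$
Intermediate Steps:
$U = \frac{1}{4152} \approx 0.00024085$
$X{\left(m \right)} = m + m^{2}$ ($X{\left(m \right)} = m^{2} + m = m + m^{2}$)
$t = \frac{1}{195953640}$ ($t = \frac{1}{4152 \cdot 47195} = \frac{1}{4152} \cdot \frac{1}{47195} = \frac{1}{195953640} \approx 5.1032 \cdot 10^{-9}$)
$\frac{1}{t + X{\left(232 \right)}} = \frac{1}{\frac{1}{195953640} + 232 \left(1 + 232\right)} = \frac{1}{\frac{1}{195953640} + 232 \cdot 233} = \frac{1}{\frac{1}{195953640} + 54056} = \frac{1}{\frac{10592469963841}{195953640}} = \frac{195953640}{10592469963841}$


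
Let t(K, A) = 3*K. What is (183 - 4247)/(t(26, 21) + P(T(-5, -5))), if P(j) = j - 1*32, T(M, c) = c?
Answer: -4064/41 ≈ -99.122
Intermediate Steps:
P(j) = -32 + j (P(j) = j - 32 = -32 + j)
(183 - 4247)/(t(26, 21) + P(T(-5, -5))) = (183 - 4247)/(3*26 + (-32 - 5)) = -4064/(78 - 37) = -4064/41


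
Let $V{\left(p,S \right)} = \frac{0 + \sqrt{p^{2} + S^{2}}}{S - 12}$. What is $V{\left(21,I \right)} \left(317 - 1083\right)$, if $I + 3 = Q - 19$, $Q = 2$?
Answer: $\frac{11107}{16} \approx 694.19$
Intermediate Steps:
$I = -20$ ($I = -3 + \left(2 - 19\right) = -3 - 17 = -20$)
$V{\left(p,S \right)} = \frac{\sqrt{S^{2} + p^{2}}}{-12 + S}$ ($V{\left(p,S \right)} = \frac{0 + \sqrt{S^{2} + p^{2}}}{-12 + S} = \frac{\sqrt{S^{2} + p^{2}}}{-12 + S}$)
$V{\left(21,I \right)} \left(317 - 1083\right) = \frac{\sqrt{\left(-20\right)^{2} + 21^{2}}}{-12 - 20} \left(317 - 1083\right) = \frac{\sqrt{400 + 441}}{-32} \left(-766\right) = - \frac{\sqrt{841}}{32} \left(-766\right) = \left(- \frac{1}{32}\right) 29 \left(-766\right) = \left(- \frac{29}{32}\right) \left(-766\right) = \frac{11107}{16}$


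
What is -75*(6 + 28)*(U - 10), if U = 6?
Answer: 10200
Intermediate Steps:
-75*(6 + 28)*(U - 10) = -75*(6 + 28)*(6 - 10) = -2550*(-4) = -75*(-136) = 10200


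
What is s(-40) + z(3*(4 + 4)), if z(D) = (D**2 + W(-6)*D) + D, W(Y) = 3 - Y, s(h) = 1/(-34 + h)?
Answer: 60383/74 ≈ 815.99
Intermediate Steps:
z(D) = D**2 + 10*D (z(D) = (D**2 + (3 - 1*(-6))*D) + D = (D**2 + (3 + 6)*D) + D = (D**2 + 9*D) + D = D**2 + 10*D)
s(-40) + z(3*(4 + 4)) = 1/(-34 - 40) + (3*(4 + 4))*(10 + 3*(4 + 4)) = 1/(-74) + (3*8)*(10 + 3*8) = -1/74 + 24*(10 + 24) = -1/74 + 24*34 = -1/74 + 816 = 60383/74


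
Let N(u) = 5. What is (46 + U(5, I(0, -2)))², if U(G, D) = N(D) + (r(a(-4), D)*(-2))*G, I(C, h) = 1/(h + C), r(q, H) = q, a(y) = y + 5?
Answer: 1681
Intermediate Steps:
a(y) = 5 + y
I(C, h) = 1/(C + h)
U(G, D) = 5 - 2*G (U(G, D) = 5 + ((5 - 4)*(-2))*G = 5 + (1*(-2))*G = 5 - 2*G)
(46 + U(5, I(0, -2)))² = (46 + (5 - 2*5))² = (46 + (5 - 10))² = (46 - 5)² = 41² = 1681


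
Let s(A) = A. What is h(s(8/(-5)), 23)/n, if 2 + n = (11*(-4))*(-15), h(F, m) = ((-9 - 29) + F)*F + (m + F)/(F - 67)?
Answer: 540637/5642350 ≈ 0.095818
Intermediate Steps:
h(F, m) = F*(-38 + F) + (F + m)/(-67 + F) (h(F, m) = (-38 + F)*F + (F + m)/(-67 + F) = F*(-38 + F) + (F + m)/(-67 + F))
n = 658 (n = -2 + (11*(-4))*(-15) = -2 - 44*(-15) = -2 + 660 = 658)
h(s(8/(-5)), 23)/n = ((23 + (8/(-5))³ - 105*(8/(-5))² + 2547*(8/(-5)))/(-67 + 8/(-5)))/658 = ((23 + (8*(-⅕))³ - 105*(8*(-⅕))² + 2547*(8*(-⅕)))/(-67 + 8*(-⅕)))*(1/658) = ((23 + (-8/5)³ - 105*(-8/5)² + 2547*(-8/5))/(-67 - 8/5))*(1/658) = ((23 - 512/125 - 105*64/25 - 20376/5)/(-343/5))*(1/658) = -5*(23 - 512/125 - 1344/5 - 20376/5)/343*(1/658) = -5/343*(-540637/125)*(1/658) = (540637/8575)*(1/658) = 540637/5642350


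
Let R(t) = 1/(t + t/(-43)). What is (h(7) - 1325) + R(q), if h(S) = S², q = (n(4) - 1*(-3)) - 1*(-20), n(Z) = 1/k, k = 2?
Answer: -1259369/987 ≈ -1276.0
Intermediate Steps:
n(Z) = ½ (n(Z) = 1/2 = ½)
q = 47/2 (q = (½ - 1*(-3)) - 1*(-20) = (½ + 3) + 20 = 7/2 + 20 = 47/2 ≈ 23.500)
R(t) = 43/(42*t) (R(t) = 1/(t + t*(-1/43)) = 1/(t - t/43) = 1/(42*t/43) = 43/(42*t))
(h(7) - 1325) + R(q) = (7² - 1325) + 43/(42*(47/2)) = (49 - 1325) + (43/42)*(2/47) = -1276 + 43/987 = -1259369/987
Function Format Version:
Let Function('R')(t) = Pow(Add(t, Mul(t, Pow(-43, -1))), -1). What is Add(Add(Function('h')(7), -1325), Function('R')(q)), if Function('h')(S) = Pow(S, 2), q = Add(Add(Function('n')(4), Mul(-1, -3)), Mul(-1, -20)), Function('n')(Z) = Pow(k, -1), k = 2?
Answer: Rational(-1259369, 987) ≈ -1276.0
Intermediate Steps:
Function('n')(Z) = Rational(1, 2) (Function('n')(Z) = Pow(2, -1) = Rational(1, 2))
q = Rational(47, 2) (q = Add(Add(Rational(1, 2), Mul(-1, -3)), Mul(-1, -20)) = Add(Add(Rational(1, 2), 3), 20) = Add(Rational(7, 2), 20) = Rational(47, 2) ≈ 23.500)
Function('R')(t) = Mul(Rational(43, 42), Pow(t, -1)) (Function('R')(t) = Pow(Add(t, Mul(t, Rational(-1, 43))), -1) = Pow(Add(t, Mul(Rational(-1, 43), t)), -1) = Pow(Mul(Rational(42, 43), t), -1) = Mul(Rational(43, 42), Pow(t, -1)))
Add(Add(Function('h')(7), -1325), Function('R')(q)) = Add(Add(Pow(7, 2), -1325), Mul(Rational(43, 42), Pow(Rational(47, 2), -1))) = Add(Add(49, -1325), Mul(Rational(43, 42), Rational(2, 47))) = Add(-1276, Rational(43, 987)) = Rational(-1259369, 987)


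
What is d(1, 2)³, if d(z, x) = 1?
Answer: 1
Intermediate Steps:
d(1, 2)³ = 1³ = 1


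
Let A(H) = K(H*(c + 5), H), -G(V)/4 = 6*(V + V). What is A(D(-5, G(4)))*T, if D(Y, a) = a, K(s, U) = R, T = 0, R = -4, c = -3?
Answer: 0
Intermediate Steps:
G(V) = -48*V (G(V) = -24*(V + V) = -24*2*V = -48*V)
K(s, U) = -4
A(H) = -4
A(D(-5, G(4)))*T = -4*0 = 0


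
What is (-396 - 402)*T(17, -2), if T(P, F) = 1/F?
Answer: 399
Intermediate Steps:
(-396 - 402)*T(17, -2) = (-396 - 402)/(-2) = -798*(-½) = 399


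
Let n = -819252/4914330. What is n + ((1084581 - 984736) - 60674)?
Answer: 32083066863/819055 ≈ 39171.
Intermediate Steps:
n = -136542/819055 (n = -819252*1/4914330 = -136542/819055 ≈ -0.16671)
n + ((1084581 - 984736) - 60674) = -136542/819055 + ((1084581 - 984736) - 60674) = -136542/819055 + (99845 - 60674) = -136542/819055 + 39171 = 32083066863/819055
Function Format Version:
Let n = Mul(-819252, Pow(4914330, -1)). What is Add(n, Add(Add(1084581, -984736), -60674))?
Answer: Rational(32083066863, 819055) ≈ 39171.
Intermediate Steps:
n = Rational(-136542, 819055) (n = Mul(-819252, Rational(1, 4914330)) = Rational(-136542, 819055) ≈ -0.16671)
Add(n, Add(Add(1084581, -984736), -60674)) = Add(Rational(-136542, 819055), Add(Add(1084581, -984736), -60674)) = Add(Rational(-136542, 819055), Add(99845, -60674)) = Add(Rational(-136542, 819055), 39171) = Rational(32083066863, 819055)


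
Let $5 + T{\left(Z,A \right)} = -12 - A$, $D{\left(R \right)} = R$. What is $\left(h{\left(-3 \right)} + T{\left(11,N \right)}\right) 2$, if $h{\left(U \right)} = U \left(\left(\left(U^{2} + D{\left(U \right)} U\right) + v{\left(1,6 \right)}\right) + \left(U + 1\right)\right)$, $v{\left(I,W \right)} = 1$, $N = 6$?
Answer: $-148$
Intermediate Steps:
$h{\left(U \right)} = U \left(2 + U + 2 U^{2}\right)$ ($h{\left(U \right)} = U \left(\left(\left(U^{2} + U U\right) + 1\right) + \left(U + 1\right)\right) = U \left(\left(\left(U^{2} + U^{2}\right) + 1\right) + \left(1 + U\right)\right) = U \left(\left(2 U^{2} + 1\right) + \left(1 + U\right)\right) = U \left(\left(1 + 2 U^{2}\right) + \left(1 + U\right)\right) = U \left(2 + U + 2 U^{2}\right)$)
$T{\left(Z,A \right)} = -17 - A$ ($T{\left(Z,A \right)} = -5 - \left(12 + A\right) = -17 - A$)
$\left(h{\left(-3 \right)} + T{\left(11,N \right)}\right) 2 = \left(- 3 \left(2 - 3 + 2 \left(-3\right)^{2}\right) - 23\right) 2 = \left(- 3 \left(2 - 3 + 2 \cdot 9\right) - 23\right) 2 = \left(- 3 \left(2 - 3 + 18\right) - 23\right) 2 = \left(\left(-3\right) 17 - 23\right) 2 = \left(-51 - 23\right) 2 = \left(-74\right) 2 = -148$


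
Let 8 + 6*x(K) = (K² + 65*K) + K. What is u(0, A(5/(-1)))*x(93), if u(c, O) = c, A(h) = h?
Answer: 0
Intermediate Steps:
x(K) = -4/3 + 11*K + K²/6 (x(K) = -4/3 + ((K² + 65*K) + K)/6 = -4/3 + (K² + 66*K)/6 = -4/3 + (11*K + K²/6) = -4/3 + 11*K + K²/6)
u(0, A(5/(-1)))*x(93) = 0*(-4/3 + 11*93 + (⅙)*93²) = 0*(-4/3 + 1023 + (⅙)*8649) = 0*(-4/3 + 1023 + 2883/2) = 0*(14779/6) = 0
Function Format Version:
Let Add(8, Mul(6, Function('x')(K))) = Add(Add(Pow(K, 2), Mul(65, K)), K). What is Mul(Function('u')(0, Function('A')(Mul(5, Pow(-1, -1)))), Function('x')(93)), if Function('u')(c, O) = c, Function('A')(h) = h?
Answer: 0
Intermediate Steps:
Function('x')(K) = Add(Rational(-4, 3), Mul(11, K), Mul(Rational(1, 6), Pow(K, 2))) (Function('x')(K) = Add(Rational(-4, 3), Mul(Rational(1, 6), Add(Add(Pow(K, 2), Mul(65, K)), K))) = Add(Rational(-4, 3), Mul(Rational(1, 6), Add(Pow(K, 2), Mul(66, K)))) = Add(Rational(-4, 3), Add(Mul(11, K), Mul(Rational(1, 6), Pow(K, 2)))) = Add(Rational(-4, 3), Mul(11, K), Mul(Rational(1, 6), Pow(K, 2))))
Mul(Function('u')(0, Function('A')(Mul(5, Pow(-1, -1)))), Function('x')(93)) = Mul(0, Add(Rational(-4, 3), Mul(11, 93), Mul(Rational(1, 6), Pow(93, 2)))) = Mul(0, Add(Rational(-4, 3), 1023, Mul(Rational(1, 6), 8649))) = Mul(0, Add(Rational(-4, 3), 1023, Rational(2883, 2))) = Mul(0, Rational(14779, 6)) = 0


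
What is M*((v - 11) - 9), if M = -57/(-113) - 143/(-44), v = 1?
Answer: -32243/452 ≈ -71.334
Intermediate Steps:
M = 1697/452 (M = -57*(-1/113) - 143*(-1/44) = 57/113 + 13/4 = 1697/452 ≈ 3.7544)
M*((v - 11) - 9) = 1697*((1 - 11) - 9)/452 = 1697*(-10 - 9)/452 = (1697/452)*(-19) = -32243/452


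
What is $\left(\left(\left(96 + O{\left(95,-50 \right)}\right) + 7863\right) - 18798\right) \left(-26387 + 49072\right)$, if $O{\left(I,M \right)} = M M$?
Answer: $-189170215$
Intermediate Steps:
$O{\left(I,M \right)} = M^{2}$
$\left(\left(\left(96 + O{\left(95,-50 \right)}\right) + 7863\right) - 18798\right) \left(-26387 + 49072\right) = \left(\left(\left(96 + \left(-50\right)^{2}\right) + 7863\right) - 18798\right) \left(-26387 + 49072\right) = \left(\left(\left(96 + 2500\right) + 7863\right) - 18798\right) 22685 = \left(\left(2596 + 7863\right) - 18798\right) 22685 = \left(10459 - 18798\right) 22685 = \left(-8339\right) 22685 = -189170215$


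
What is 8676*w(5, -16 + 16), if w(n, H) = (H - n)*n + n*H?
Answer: -216900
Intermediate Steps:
w(n, H) = H*n + n*(H - n) (w(n, H) = n*(H - n) + H*n = H*n + n*(H - n))
8676*w(5, -16 + 16) = 8676*(5*(-1*5 + 2*(-16 + 16))) = 8676*(5*(-5 + 2*0)) = 8676*(5*(-5 + 0)) = 8676*(5*(-5)) = 8676*(-25) = -216900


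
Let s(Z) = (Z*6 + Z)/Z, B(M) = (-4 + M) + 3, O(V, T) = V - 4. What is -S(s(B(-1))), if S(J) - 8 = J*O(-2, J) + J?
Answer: 27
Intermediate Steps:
O(V, T) = -4 + V
B(M) = -1 + M
s(Z) = 7 (s(Z) = (6*Z + Z)/Z = (7*Z)/Z = 7)
S(J) = 8 - 5*J (S(J) = 8 + (J*(-4 - 2) + J) = 8 + (J*(-6) + J) = 8 + (-6*J + J) = 8 - 5*J)
-S(s(B(-1))) = -(8 - 5*7) = -(8 - 35) = -1*(-27) = 27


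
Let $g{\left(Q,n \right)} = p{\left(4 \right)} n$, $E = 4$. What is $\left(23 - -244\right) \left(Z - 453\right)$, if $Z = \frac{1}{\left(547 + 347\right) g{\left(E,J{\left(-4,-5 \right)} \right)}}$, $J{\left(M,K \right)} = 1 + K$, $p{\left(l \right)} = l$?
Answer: $- \frac{576694457}{4768} \approx -1.2095 \cdot 10^{5}$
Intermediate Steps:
$g{\left(Q,n \right)} = 4 n$
$Z = - \frac{1}{14304}$ ($Z = \frac{1}{\left(547 + 347\right) 4 \left(1 - 5\right)} = \frac{1}{894 \cdot 4 \left(-4\right)} = \frac{1}{894 \left(-16\right)} = \frac{1}{894} \left(- \frac{1}{16}\right) = - \frac{1}{14304} \approx -6.9911 \cdot 10^{-5}$)
$\left(23 - -244\right) \left(Z - 453\right) = \left(23 - -244\right) \left(- \frac{1}{14304} - 453\right) = \left(23 + 244\right) \left(- \frac{6479713}{14304}\right) = 267 \left(- \frac{6479713}{14304}\right) = - \frac{576694457}{4768}$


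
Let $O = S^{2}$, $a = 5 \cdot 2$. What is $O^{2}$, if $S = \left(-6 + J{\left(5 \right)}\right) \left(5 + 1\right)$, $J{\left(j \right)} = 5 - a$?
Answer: $18974736$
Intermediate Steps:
$a = 10$
$J{\left(j \right)} = -5$ ($J{\left(j \right)} = 5 - 10 = -5$)
$S = -66$ ($S = \left(-6 - 5\right) \left(5 + 1\right) = \left(-11\right) 6 = -66$)
$O = 4356$ ($O = \left(-66\right)^{2} = 4356$)
$O^{2} = 4356^{2} = 18974736$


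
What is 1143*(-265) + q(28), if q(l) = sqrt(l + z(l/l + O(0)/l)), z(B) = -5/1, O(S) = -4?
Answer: -302895 + sqrt(23) ≈ -3.0289e+5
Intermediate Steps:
z(B) = -5 (z(B) = -5*1 = -5)
q(l) = sqrt(-5 + l) (q(l) = sqrt(l - 5) = sqrt(-5 + l))
1143*(-265) + q(28) = 1143*(-265) + sqrt(-5 + 28) = -302895 + sqrt(23)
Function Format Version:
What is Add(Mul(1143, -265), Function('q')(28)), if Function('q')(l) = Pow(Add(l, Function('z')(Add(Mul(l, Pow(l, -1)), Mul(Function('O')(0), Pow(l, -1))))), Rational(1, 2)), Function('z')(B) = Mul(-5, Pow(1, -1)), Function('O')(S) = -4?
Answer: Add(-302895, Pow(23, Rational(1, 2))) ≈ -3.0289e+5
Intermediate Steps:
Function('z')(B) = -5 (Function('z')(B) = Mul(-5, 1) = -5)
Function('q')(l) = Pow(Add(-5, l), Rational(1, 2)) (Function('q')(l) = Pow(Add(l, -5), Rational(1, 2)) = Pow(Add(-5, l), Rational(1, 2)))
Add(Mul(1143, -265), Function('q')(28)) = Add(Mul(1143, -265), Pow(Add(-5, 28), Rational(1, 2))) = Add(-302895, Pow(23, Rational(1, 2)))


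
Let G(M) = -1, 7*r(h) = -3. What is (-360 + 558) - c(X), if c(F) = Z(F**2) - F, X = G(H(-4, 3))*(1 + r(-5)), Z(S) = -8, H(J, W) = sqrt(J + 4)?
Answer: 1438/7 ≈ 205.43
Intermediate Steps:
r(h) = -3/7 (r(h) = (1/7)*(-3) = -3/7)
H(J, W) = sqrt(4 + J)
X = -4/7 (X = -(1 - 3/7) = -1*4/7 = -4/7 ≈ -0.57143)
c(F) = -8 - F
(-360 + 558) - c(X) = (-360 + 558) - (-8 - 1*(-4/7)) = 198 - (-8 + 4/7) = 198 - 1*(-52/7) = 198 + 52/7 = 1438/7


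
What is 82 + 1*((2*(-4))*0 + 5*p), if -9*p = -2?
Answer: 748/9 ≈ 83.111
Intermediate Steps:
p = 2/9 (p = -1/9*(-2) = 2/9 ≈ 0.22222)
82 + 1*((2*(-4))*0 + 5*p) = 82 + 1*((2*(-4))*0 + 5*(2/9)) = 82 + 1*(-8*0 + 10/9) = 82 + 1*(0 + 10/9) = 82 + 1*(10/9) = 82 + 10/9 = 748/9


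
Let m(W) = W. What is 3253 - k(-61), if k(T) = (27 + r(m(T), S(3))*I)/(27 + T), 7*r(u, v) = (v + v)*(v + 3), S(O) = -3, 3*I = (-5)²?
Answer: 110629/34 ≈ 3253.8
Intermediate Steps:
I = 25/3 (I = (⅓)*(-5)² = (⅓)*25 = 25/3 ≈ 8.3333)
r(u, v) = 2*v*(3 + v)/7 (r(u, v) = ((v + v)*(v + 3))/7 = ((2*v)*(3 + v))/7 = (2*v*(3 + v))/7 = 2*v*(3 + v)/7)
k(T) = 27/(27 + T) (k(T) = (27 + ((2/7)*(-3)*(3 - 3))*(25/3))/(27 + T) = (27 + ((2/7)*(-3)*0)*(25/3))/(27 + T) = (27 + 0*(25/3))/(27 + T) = (27 + 0)/(27 + T) = 27/(27 + T))
3253 - k(-61) = 3253 - 27/(27 - 61) = 3253 - 27/(-34) = 3253 - 27*(-1)/34 = 3253 - 1*(-27/34) = 3253 + 27/34 = 110629/34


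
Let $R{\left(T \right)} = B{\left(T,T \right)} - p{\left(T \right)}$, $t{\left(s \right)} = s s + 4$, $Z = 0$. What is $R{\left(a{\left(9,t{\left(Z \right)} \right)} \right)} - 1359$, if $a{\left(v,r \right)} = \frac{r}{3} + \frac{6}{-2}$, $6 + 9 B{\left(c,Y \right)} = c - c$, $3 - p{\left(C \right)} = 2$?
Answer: $- \frac{4082}{3} \approx -1360.7$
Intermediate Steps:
$p{\left(C \right)} = 1$ ($p{\left(C \right)} = 3 - 2 = 1$)
$B{\left(c,Y \right)} = - \frac{2}{3}$ ($B{\left(c,Y \right)} = - \frac{2}{3} + \frac{c - c}{9} = - \frac{2}{3} + \frac{1}{9} \cdot 0 = - \frac{2}{3} + 0 = - \frac{2}{3}$)
$t{\left(s \right)} = 4 + s^{2}$ ($t{\left(s \right)} = s^{2} + 4 = 4 + s^{2}$)
$a{\left(v,r \right)} = -3 + \frac{r}{3}$ ($a{\left(v,r \right)} = r \frac{1}{3} + 6 \left(- \frac{1}{2}\right) = \frac{r}{3} - 3 = -3 + \frac{r}{3}$)
$R{\left(T \right)} = - \frac{5}{3}$ ($R{\left(T \right)} = - \frac{2}{3} - 1 = - \frac{5}{3}$)
$R{\left(a{\left(9,t{\left(Z \right)} \right)} \right)} - 1359 = - \frac{5}{3} - 1359 = - \frac{4082}{3}$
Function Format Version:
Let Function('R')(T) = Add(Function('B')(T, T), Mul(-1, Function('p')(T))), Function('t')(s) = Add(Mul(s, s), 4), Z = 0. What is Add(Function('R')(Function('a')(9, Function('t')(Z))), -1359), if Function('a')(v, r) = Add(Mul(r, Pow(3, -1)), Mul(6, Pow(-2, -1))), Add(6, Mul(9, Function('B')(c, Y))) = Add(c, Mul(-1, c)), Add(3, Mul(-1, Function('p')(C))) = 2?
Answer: Rational(-4082, 3) ≈ -1360.7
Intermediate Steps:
Function('p')(C) = 1 (Function('p')(C) = Add(3, Mul(-1, 2)) = Add(3, -2) = 1)
Function('B')(c, Y) = Rational(-2, 3) (Function('B')(c, Y) = Add(Rational(-2, 3), Mul(Rational(1, 9), Add(c, Mul(-1, c)))) = Add(Rational(-2, 3), Mul(Rational(1, 9), 0)) = Add(Rational(-2, 3), 0) = Rational(-2, 3))
Function('t')(s) = Add(4, Pow(s, 2)) (Function('t')(s) = Add(Pow(s, 2), 4) = Add(4, Pow(s, 2)))
Function('a')(v, r) = Add(-3, Mul(Rational(1, 3), r)) (Function('a')(v, r) = Add(Mul(r, Rational(1, 3)), Mul(6, Rational(-1, 2))) = Add(Mul(Rational(1, 3), r), -3) = Add(-3, Mul(Rational(1, 3), r)))
Function('R')(T) = Rational(-5, 3) (Function('R')(T) = Add(Rational(-2, 3), Mul(-1, 1)) = Add(Rational(-2, 3), -1) = Rational(-5, 3))
Add(Function('R')(Function('a')(9, Function('t')(Z))), -1359) = Add(Rational(-5, 3), -1359) = Rational(-4082, 3)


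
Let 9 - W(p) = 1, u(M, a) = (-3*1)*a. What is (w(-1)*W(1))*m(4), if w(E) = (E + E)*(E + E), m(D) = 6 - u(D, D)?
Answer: 576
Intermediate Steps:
u(M, a) = -3*a
W(p) = 8 (W(p) = 9 - 1*1 = 9 - 1 = 8)
m(D) = 6 + 3*D (m(D) = 6 - (-3)*D = 6 + 3*D)
w(E) = 4*E² (w(E) = (2*E)*(2*E) = 4*E²)
(w(-1)*W(1))*m(4) = ((4*(-1)²)*8)*(6 + 3*4) = ((4*1)*8)*(6 + 12) = (4*8)*18 = 32*18 = 576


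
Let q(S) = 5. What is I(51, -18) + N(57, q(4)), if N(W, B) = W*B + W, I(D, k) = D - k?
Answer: 411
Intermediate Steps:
N(W, B) = W + B*W (N(W, B) = B*W + W = W + B*W)
I(51, -18) + N(57, q(4)) = (51 - 1*(-18)) + 57*(1 + 5) = (51 + 18) + 57*6 = 69 + 342 = 411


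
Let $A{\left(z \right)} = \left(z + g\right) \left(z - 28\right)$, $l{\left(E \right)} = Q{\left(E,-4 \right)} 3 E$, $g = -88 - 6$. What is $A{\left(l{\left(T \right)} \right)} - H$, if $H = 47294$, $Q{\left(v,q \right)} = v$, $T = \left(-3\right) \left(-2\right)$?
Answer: $-46174$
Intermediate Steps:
$T = 6$
$g = -94$ ($g = -88 - 6 = -94$)
$l{\left(E \right)} = 3 E^{2}$ ($l{\left(E \right)} = E 3 E = 3 E E = 3 E^{2}$)
$A{\left(z \right)} = \left(-94 + z\right) \left(-28 + z\right)$ ($A{\left(z \right)} = \left(z - 94\right) \left(z - 28\right) = \left(-94 + z\right) \left(-28 + z\right)$)
$A{\left(l{\left(T \right)} \right)} - H = \left(2632 + \left(3 \cdot 6^{2}\right)^{2} - 122 \cdot 3 \cdot 6^{2}\right) - 47294 = \left(2632 + \left(3 \cdot 36\right)^{2} - 122 \cdot 3 \cdot 36\right) - 47294 = \left(2632 + 108^{2} - 13176\right) - 47294 = \left(2632 + 11664 - 13176\right) - 47294 = 1120 - 47294 = -46174$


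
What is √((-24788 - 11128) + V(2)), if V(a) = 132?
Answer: 6*I*√994 ≈ 189.17*I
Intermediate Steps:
√((-24788 - 11128) + V(2)) = √((-24788 - 11128) + 132) = √(-35916 + 132) = √(-35784) = 6*I*√994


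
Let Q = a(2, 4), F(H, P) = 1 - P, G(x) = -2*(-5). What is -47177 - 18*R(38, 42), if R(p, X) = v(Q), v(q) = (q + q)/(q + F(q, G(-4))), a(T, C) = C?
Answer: -235741/5 ≈ -47148.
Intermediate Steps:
G(x) = 10
Q = 4
v(q) = 2*q/(-9 + q) (v(q) = (q + q)/(q + (1 - 1*10)) = (2*q)/(q + (1 - 10)) = (2*q)/(q - 9) = (2*q)/(-9 + q) = 2*q/(-9 + q))
R(p, X) = -8/5 (R(p, X) = 2*4/(-9 + 4) = 2*4/(-5) = 2*4*(-⅕) = -8/5)
-47177 - 18*R(38, 42) = -47177 - 18*(-8/5) = -47177 + 144/5 = -235741/5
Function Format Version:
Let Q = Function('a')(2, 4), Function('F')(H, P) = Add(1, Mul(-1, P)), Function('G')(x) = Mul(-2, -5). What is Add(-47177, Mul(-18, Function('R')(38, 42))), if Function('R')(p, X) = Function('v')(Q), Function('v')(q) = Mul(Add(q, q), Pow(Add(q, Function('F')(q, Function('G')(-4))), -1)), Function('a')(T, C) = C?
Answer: Rational(-235741, 5) ≈ -47148.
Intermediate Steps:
Function('G')(x) = 10
Q = 4
Function('v')(q) = Mul(2, q, Pow(Add(-9, q), -1)) (Function('v')(q) = Mul(Add(q, q), Pow(Add(q, Add(1, Mul(-1, 10))), -1)) = Mul(Mul(2, q), Pow(Add(q, Add(1, -10)), -1)) = Mul(Mul(2, q), Pow(Add(q, -9), -1)) = Mul(Mul(2, q), Pow(Add(-9, q), -1)) = Mul(2, q, Pow(Add(-9, q), -1)))
Function('R')(p, X) = Rational(-8, 5) (Function('R')(p, X) = Mul(2, 4, Pow(Add(-9, 4), -1)) = Mul(2, 4, Pow(-5, -1)) = Mul(2, 4, Rational(-1, 5)) = Rational(-8, 5))
Add(-47177, Mul(-18, Function('R')(38, 42))) = Add(-47177, Mul(-18, Rational(-8, 5))) = Add(-47177, Rational(144, 5)) = Rational(-235741, 5)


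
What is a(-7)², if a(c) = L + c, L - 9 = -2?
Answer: 0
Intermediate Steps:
L = 7 (L = 9 - 2 = 7)
a(c) = 7 + c
a(-7)² = (7 - 7)² = 0² = 0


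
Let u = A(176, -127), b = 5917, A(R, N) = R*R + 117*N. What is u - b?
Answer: 10200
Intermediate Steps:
A(R, N) = R² + 117*N
u = 16117 (u = 176² + 117*(-127) = 30976 - 14859 = 16117)
u - b = 16117 - 1*5917 = 16117 - 5917 = 10200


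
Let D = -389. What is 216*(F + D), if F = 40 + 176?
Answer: -37368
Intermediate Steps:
F = 216
216*(F + D) = 216*(216 - 389) = 216*(-173) = -37368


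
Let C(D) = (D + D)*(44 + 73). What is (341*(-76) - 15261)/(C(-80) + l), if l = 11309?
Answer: 41177/7411 ≈ 5.5562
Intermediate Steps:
C(D) = 234*D (C(D) = (2*D)*117 = 234*D)
(341*(-76) - 15261)/(C(-80) + l) = (341*(-76) - 15261)/(234*(-80) + 11309) = (-25916 - 15261)/(-18720 + 11309) = -41177/(-7411) = -41177*(-1/7411) = 41177/7411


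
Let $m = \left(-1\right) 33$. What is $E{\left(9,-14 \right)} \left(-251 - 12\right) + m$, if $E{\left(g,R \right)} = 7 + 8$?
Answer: $-3978$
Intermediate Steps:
$E{\left(g,R \right)} = 15$
$m = -33$
$E{\left(9,-14 \right)} \left(-251 - 12\right) + m = 15 \left(-251 - 12\right) - 33 = 15 \left(-263\right) - 33 = -3945 - 33 = -3978$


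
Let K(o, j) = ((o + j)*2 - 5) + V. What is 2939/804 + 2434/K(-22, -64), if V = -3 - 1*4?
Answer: -44255/4623 ≈ -9.5728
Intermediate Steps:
V = -7 (V = -3 - 4 = -7)
K(o, j) = -12 + 2*j + 2*o (K(o, j) = ((o + j)*2 - 5) - 7 = ((j + o)*2 - 5) - 7 = ((2*j + 2*o) - 5) - 7 = (-5 + 2*j + 2*o) - 7 = -12 + 2*j + 2*o)
2939/804 + 2434/K(-22, -64) = 2939/804 + 2434/(-12 + 2*(-64) + 2*(-22)) = 2939*(1/804) + 2434/(-12 - 128 - 44) = 2939/804 + 2434/(-184) = 2939/804 + 2434*(-1/184) = 2939/804 - 1217/92 = -44255/4623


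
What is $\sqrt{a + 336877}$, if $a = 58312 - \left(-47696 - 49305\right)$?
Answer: $\sqrt{492190} \approx 701.56$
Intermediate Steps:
$a = 155313$ ($a = 58312 - \left(-47696 - 49305\right) = 58312 - -97001 = 58312 + 97001 = 155313$)
$\sqrt{a + 336877} = \sqrt{155313 + 336877} = \sqrt{492190}$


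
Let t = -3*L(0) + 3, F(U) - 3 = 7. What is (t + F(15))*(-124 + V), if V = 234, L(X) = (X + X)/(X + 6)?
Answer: 1430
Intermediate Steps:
F(U) = 10 (F(U) = 3 + 7 = 10)
L(X) = 2*X/(6 + X) (L(X) = (2*X)/(6 + X) = 2*X/(6 + X))
t = 3 (t = -6*0/(6 + 0) + 3 = -6*0/6 + 3 = -3*0 + 3 = 0 + 3 = 3)
(t + F(15))*(-124 + V) = (3 + 10)*(-124 + 234) = 13*110 = 1430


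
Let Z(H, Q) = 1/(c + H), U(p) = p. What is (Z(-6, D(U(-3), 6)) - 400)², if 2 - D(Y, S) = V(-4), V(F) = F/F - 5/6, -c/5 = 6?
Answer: 207388801/1296 ≈ 1.6002e+5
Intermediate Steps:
c = -30 (c = -5*6 = -30)
V(F) = ⅙ (V(F) = 1 - 5*⅙ = 1 - ⅚ = ⅙)
D(Y, S) = 11/6 (D(Y, S) = 2 - 1*⅙ = 2 - ⅙ = 11/6)
Z(H, Q) = 1/(-30 + H)
(Z(-6, D(U(-3), 6)) - 400)² = (1/(-30 - 6) - 400)² = (1/(-36) - 400)² = (-1/36 - 400)² = (-14401/36)² = 207388801/1296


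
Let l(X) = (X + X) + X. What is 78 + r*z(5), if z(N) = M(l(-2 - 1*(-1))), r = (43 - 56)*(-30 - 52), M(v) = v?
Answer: -3120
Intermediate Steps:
l(X) = 3*X (l(X) = 2*X + X = 3*X)
r = 1066 (r = -13*(-82) = 1066)
z(N) = -3 (z(N) = 3*(-2 - 1*(-1)) = 3*(-2 + 1) = 3*(-1) = -3)
78 + r*z(5) = 78 + 1066*(-3) = 78 - 3198 = -3120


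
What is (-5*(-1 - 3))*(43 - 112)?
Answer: -1380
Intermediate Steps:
(-5*(-1 - 3))*(43 - 112) = -5*(-4)*(-69) = 20*(-69) = -1380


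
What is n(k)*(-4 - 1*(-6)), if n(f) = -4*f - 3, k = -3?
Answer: 18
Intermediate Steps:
n(f) = -3 - 4*f
n(k)*(-4 - 1*(-6)) = (-3 - 4*(-3))*(-4 - 1*(-6)) = (-3 + 12)*(-4 + 6) = 9*2 = 18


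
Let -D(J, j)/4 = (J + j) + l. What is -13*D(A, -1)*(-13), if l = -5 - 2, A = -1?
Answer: 6084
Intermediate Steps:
l = -7
D(J, j) = 28 - 4*J - 4*j (D(J, j) = -4*((J + j) - 7) = -4*(-7 + J + j) = 28 - 4*J - 4*j)
-13*D(A, -1)*(-13) = -13*(28 - 4*(-1) - 4*(-1))*(-13) = -13*(28 + 4 + 4)*(-13) = -13*36*(-13) = -468*(-13) = 6084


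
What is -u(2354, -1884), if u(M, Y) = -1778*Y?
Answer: -3349752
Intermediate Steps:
-u(2354, -1884) = -(-1778)*(-1884) = -1*3349752 = -3349752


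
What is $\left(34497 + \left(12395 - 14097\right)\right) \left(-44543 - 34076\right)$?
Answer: $-2578310105$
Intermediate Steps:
$\left(34497 + \left(12395 - 14097\right)\right) \left(-44543 - 34076\right) = \left(34497 + \left(12395 - 14097\right)\right) \left(-78619\right) = \left(34497 - 1702\right) \left(-78619\right) = 32795 \left(-78619\right) = -2578310105$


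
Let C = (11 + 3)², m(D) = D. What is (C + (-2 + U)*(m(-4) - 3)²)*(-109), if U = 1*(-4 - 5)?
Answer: 37387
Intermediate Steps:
U = -9 (U = 1*(-9) = -9)
C = 196 (C = 14² = 196)
(C + (-2 + U)*(m(-4) - 3)²)*(-109) = (196 + (-2 - 9)*(-4 - 3)²)*(-109) = (196 - 11*(-7)²)*(-109) = (196 - 11*49)*(-109) = (196 - 539)*(-109) = -343*(-109) = 37387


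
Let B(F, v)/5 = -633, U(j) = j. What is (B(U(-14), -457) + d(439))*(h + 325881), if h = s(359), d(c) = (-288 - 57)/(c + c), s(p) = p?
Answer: -453345550800/439 ≈ -1.0327e+9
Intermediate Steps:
d(c) = -345/(2*c) (d(c) = -345*1/(2*c) = -345/(2*c))
h = 359
B(F, v) = -3165 (B(F, v) = 5*(-633) = -3165)
(B(U(-14), -457) + d(439))*(h + 325881) = (-3165 - 345/2/439)*(359 + 325881) = (-3165 - 345/2*1/439)*326240 = (-3165 - 345/878)*326240 = -2779215/878*326240 = -453345550800/439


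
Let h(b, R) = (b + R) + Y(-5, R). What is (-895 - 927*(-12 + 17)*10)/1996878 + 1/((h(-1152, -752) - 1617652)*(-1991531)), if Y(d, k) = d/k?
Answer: -2438141319338485147/103051555964478693858 ≈ -0.023659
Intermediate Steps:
h(b, R) = R + b - 5/R (h(b, R) = (b + R) - 5/R = (R + b) - 5/R = R + b - 5/R)
(-895 - 927*(-12 + 17)*10)/1996878 + 1/((h(-1152, -752) - 1617652)*(-1991531)) = (-895 - 927*(-12 + 17)*10)/1996878 + 1/((-752 - 1152 - 5/(-752)) - 1617652*(-1991531)) = (-895 - 4635*10)*(1/1996878) - 1/1991531/((-752 - 1152 - 5*(-1/752)) - 1617652) = (-895 - 927*50)*(1/1996878) - 1/1991531/((-752 - 1152 + 5/752) - 1617652) = (-895 - 46350)*(1/1996878) - 1/1991531/(-1431803/752 - 1617652) = -47245*1/1996878 - 1/1991531/(-1217906107/752) = -47245/1996878 - 752/1217906107*(-1/1991531) = -47245/1996878 + 16/51606335471911 = -2438141319338485147/103051555964478693858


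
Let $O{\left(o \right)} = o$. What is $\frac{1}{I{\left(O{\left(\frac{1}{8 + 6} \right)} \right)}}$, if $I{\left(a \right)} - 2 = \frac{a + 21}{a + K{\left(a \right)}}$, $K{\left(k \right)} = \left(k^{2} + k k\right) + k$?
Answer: $\frac{3}{419} \approx 0.0071599$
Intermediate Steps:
$K{\left(k \right)} = k + 2 k^{2}$ ($K{\left(k \right)} = \left(k^{2} + k^{2}\right) + k = 2 k^{2} + k = k + 2 k^{2}$)
$I{\left(a \right)} = 2 + \frac{21 + a}{a + a \left(1 + 2 a\right)}$ ($I{\left(a \right)} = 2 + \frac{a + 21}{a + a \left(1 + 2 a\right)} = 2 + \frac{21 + a}{a + a \left(1 + 2 a\right)}$)
$\frac{1}{I{\left(O{\left(\frac{1}{8 + 6} \right)} \right)}} = \frac{1}{\frac{1}{2} \frac{1}{\frac{1}{8 + 6}} \frac{1}{1 + \frac{1}{8 + 6}} \left(21 + 4 \left(\frac{1}{8 + 6}\right)^{2} + \frac{5}{8 + 6}\right)} = \frac{1}{\frac{1}{2} \frac{1}{\frac{1}{14}} \frac{1}{1 + \frac{1}{14}} \left(21 + 4 \left(\frac{1}{14}\right)^{2} + \frac{5}{14}\right)} = \frac{1}{\frac{1}{2} \frac{1}{\frac{1}{14}} \frac{1}{1 + \frac{1}{14}} \left(21 + \frac{4}{196} + 5 \cdot \frac{1}{14}\right)} = \frac{1}{\frac{1}{2} \cdot 14 \frac{1}{\frac{15}{14}} \left(21 + 4 \cdot \frac{1}{196} + \frac{5}{14}\right)} = \frac{1}{\frac{1}{2} \cdot 14 \cdot \frac{14}{15} \left(21 + \frac{1}{49} + \frac{5}{14}\right)} = \frac{1}{\frac{1}{2} \cdot 14 \cdot \frac{14}{15} \cdot \frac{2095}{98}} = \frac{1}{\frac{419}{3}} = \frac{3}{419}$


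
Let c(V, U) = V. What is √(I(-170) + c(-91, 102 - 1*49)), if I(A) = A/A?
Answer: 3*I*√10 ≈ 9.4868*I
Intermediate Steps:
I(A) = 1
√(I(-170) + c(-91, 102 - 1*49)) = √(1 - 91) = √(-90) = 3*I*√10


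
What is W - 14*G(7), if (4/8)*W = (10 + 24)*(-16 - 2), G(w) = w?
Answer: -1322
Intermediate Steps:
W = -1224 (W = 2*((10 + 24)*(-16 - 2)) = 2*(34*(-18)) = 2*(-612) = -1224)
W - 14*G(7) = -1224 - 14*7 = -1224 - 1*98 = -1224 - 98 = -1322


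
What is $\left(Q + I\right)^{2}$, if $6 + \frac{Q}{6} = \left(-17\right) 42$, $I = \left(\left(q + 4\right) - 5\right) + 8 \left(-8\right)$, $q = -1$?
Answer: $19236996$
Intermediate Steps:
$I = -66$ ($I = \left(\left(-1 + 4\right) - 5\right) + 8 \left(-8\right) = \left(3 - 5\right) - 64 = -2 - 64 = -66$)
$Q = -4320$ ($Q = -36 + 6 \left(\left(-17\right) 42\right) = -36 + 6 \left(-714\right) = -36 - 4284 = -4320$)
$\left(Q + I\right)^{2} = \left(-4320 - 66\right)^{2} = \left(-4386\right)^{2} = 19236996$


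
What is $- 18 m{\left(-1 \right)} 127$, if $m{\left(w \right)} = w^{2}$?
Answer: $-2286$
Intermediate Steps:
$- 18 m{\left(-1 \right)} 127 = - 18 \left(-1\right)^{2} \cdot 127 = \left(-18\right) 1 \cdot 127 = \left(-18\right) 127 = -2286$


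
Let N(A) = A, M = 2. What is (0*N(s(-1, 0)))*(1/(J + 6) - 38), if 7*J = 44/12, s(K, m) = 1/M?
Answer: 0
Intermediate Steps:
s(K, m) = ½ (s(K, m) = 1/2 = ½)
J = 11/21 (J = (44/12)/7 = (44*(1/12))/7 = (⅐)*(11/3) = 11/21 ≈ 0.52381)
(0*N(s(-1, 0)))*(1/(J + 6) - 38) = (0*(½))*(1/(11/21 + 6) - 38) = 0*(1/(137/21) - 38) = 0*(21/137 - 38) = 0*(-5185/137) = 0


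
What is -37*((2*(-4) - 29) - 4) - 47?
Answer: 1470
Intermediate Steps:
-37*((2*(-4) - 29) - 4) - 47 = -37*((-8 - 29) - 4) - 47 = -37*(-37 - 4) - 47 = -37*(-41) - 47 = 1517 - 47 = 1470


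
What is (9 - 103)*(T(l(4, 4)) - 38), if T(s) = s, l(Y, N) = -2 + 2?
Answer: 3572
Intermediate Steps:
l(Y, N) = 0
(9 - 103)*(T(l(4, 4)) - 38) = (9 - 103)*(0 - 38) = -94*(-38) = 3572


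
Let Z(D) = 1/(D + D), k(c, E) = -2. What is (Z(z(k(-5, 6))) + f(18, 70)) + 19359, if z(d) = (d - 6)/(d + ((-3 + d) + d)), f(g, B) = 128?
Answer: 311801/16 ≈ 19488.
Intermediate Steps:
z(d) = (-6 + d)/(-3 + 3*d) (z(d) = (-6 + d)/(d + (-3 + 2*d)) = (-6 + d)/(-3 + 3*d))
Z(D) = 1/(2*D)
(Z(z(k(-5, 6))) + f(18, 70)) + 19359 = (1/(2*(((-6 - 2)/(3*(-1 - 2))))) + 128) + 19359 = (1/(2*(((⅓)*(-8)/(-3)))) + 128) + 19359 = (1/(2*(((⅓)*(-⅓)*(-8)))) + 128) + 19359 = (1/(2*(8/9)) + 128) + 19359 = ((½)*(9/8) + 128) + 19359 = (9/16 + 128) + 19359 = 2057/16 + 19359 = 311801/16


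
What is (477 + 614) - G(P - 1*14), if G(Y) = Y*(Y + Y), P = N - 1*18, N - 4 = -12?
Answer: -2109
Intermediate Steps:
N = -8 (N = 4 - 12 = -8)
P = -26 (P = -8 - 1*18 = -8 - 18 = -26)
G(Y) = 2*Y² (G(Y) = Y*(2*Y) = 2*Y²)
(477 + 614) - G(P - 1*14) = (477 + 614) - 2*(-26 - 1*14)² = 1091 - 2*(-26 - 14)² = 1091 - 2*(-40)² = 1091 - 2*1600 = 1091 - 1*3200 = 1091 - 3200 = -2109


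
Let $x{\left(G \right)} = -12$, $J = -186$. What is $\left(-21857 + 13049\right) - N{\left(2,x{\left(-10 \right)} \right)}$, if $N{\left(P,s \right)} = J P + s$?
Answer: $-8424$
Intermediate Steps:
$N{\left(P,s \right)} = s - 186 P$ ($N{\left(P,s \right)} = - 186 P + s = s - 186 P$)
$\left(-21857 + 13049\right) - N{\left(2,x{\left(-10 \right)} \right)} = \left(-21857 + 13049\right) - \left(-12 - 372\right) = -8808 - \left(-12 - 372\right) = -8808 - -384 = -8808 + 384 = -8424$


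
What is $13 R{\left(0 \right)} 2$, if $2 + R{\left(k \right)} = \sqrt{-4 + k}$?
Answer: $-52 + 52 i \approx -52.0 + 52.0 i$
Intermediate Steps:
$R{\left(k \right)} = -2 + \sqrt{-4 + k}$
$13 R{\left(0 \right)} 2 = 13 \left(-2 + \sqrt{-4 + 0}\right) 2 = 13 \left(-2 + \sqrt{-4}\right) 2 = 13 \left(-2 + 2 i\right) 2 = \left(-26 + 26 i\right) 2 = -52 + 52 i$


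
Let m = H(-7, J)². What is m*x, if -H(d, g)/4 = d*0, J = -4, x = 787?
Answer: 0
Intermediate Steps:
H(d, g) = 0 (H(d, g) = -4*d*0 = -4*0 = 0)
m = 0 (m = 0² = 0)
m*x = 0*787 = 0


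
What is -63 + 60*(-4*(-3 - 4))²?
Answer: 46977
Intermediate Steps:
-63 + 60*(-4*(-3 - 4))² = -63 + 60*(-4*(-7))² = -63 + 60*28² = -63 + 60*784 = -63 + 47040 = 46977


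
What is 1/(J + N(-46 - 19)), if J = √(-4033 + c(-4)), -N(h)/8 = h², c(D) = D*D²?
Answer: -33800/1142444097 - I*√4097/1142444097 ≈ -2.9586e-5 - 5.6027e-8*I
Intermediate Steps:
c(D) = D³
N(h) = -8*h²
J = I*√4097 (J = √(-4033 + (-4)³) = √(-4033 - 64) = √(-4097) = I*√4097 ≈ 64.008*I)
1/(J + N(-46 - 19)) = 1/(I*√4097 - 8*(-46 - 19)²) = 1/(I*√4097 - 8*(-65)²) = 1/(I*√4097 - 8*4225) = 1/(I*√4097 - 33800) = 1/(-33800 + I*√4097)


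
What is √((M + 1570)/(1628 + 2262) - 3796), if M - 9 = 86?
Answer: I*√2297398990/778 ≈ 61.608*I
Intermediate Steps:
M = 95 (M = 9 + 86 = 95)
√((M + 1570)/(1628 + 2262) - 3796) = √((95 + 1570)/(1628 + 2262) - 3796) = √(1665/3890 - 3796) = √(1665*(1/3890) - 3796) = √(333/778 - 3796) = √(-2952955/778) = I*√2297398990/778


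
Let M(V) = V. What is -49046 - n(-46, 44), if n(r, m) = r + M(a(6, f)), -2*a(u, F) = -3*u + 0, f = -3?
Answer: -49009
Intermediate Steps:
a(u, F) = 3*u/2 (a(u, F) = -(-3*u + 0)/2 = -(-3)*u/2 = 3*u/2)
n(r, m) = 9 + r (n(r, m) = r + (3/2)*6 = r + 9 = 9 + r)
-49046 - n(-46, 44) = -49046 - (9 - 46) = -49046 - 1*(-37) = -49046 + 37 = -49009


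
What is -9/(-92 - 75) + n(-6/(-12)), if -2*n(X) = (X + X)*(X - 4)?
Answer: 1205/668 ≈ 1.8039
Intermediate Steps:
n(X) = -X*(-4 + X) (n(X) = -(X + X)*(X - 4)/2 = -2*X*(-4 + X)/2 = -X*(-4 + X))
-9/(-92 - 75) + n(-6/(-12)) = -9/(-92 - 75) + (-6/(-12))*(4 - (-6)/(-12)) = -9/(-167) + (-6*(-1/12))*(4 - (-6)*(-1)/12) = -1/167*(-9) + (4 - 1*1/2)/2 = 9/167 + (4 - 1/2)/2 = 9/167 + (1/2)*(7/2) = 9/167 + 7/4 = 1205/668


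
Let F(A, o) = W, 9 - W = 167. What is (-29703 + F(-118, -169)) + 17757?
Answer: -12104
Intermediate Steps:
W = -158 (W = 9 - 1*167 = 9 - 167 = -158)
F(A, o) = -158
(-29703 + F(-118, -169)) + 17757 = (-29703 - 158) + 17757 = -29861 + 17757 = -12104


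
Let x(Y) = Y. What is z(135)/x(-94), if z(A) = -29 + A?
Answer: -53/47 ≈ -1.1277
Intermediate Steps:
z(135)/x(-94) = (-29 + 135)/(-94) = 106*(-1/94) = -53/47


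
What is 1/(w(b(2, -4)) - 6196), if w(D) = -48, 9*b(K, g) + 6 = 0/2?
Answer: -1/6244 ≈ -0.00016015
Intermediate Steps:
b(K, g) = -2/3 (b(K, g) = -2/3 + (0/2)/9 = -2/3 + (0*(1/2))/9 = -2/3 + (1/9)*0 = -2/3 + 0 = -2/3)
1/(w(b(2, -4)) - 6196) = 1/(-48 - 6196) = 1/(-6244) = -1/6244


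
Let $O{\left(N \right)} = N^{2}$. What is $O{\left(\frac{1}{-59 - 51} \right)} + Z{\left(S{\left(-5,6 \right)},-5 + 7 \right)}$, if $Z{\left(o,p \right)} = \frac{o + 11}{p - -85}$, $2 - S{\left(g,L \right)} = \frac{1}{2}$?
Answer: $\frac{151337}{1052700} \approx 0.14376$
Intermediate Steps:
$S{\left(g,L \right)} = \frac{3}{2}$ ($S{\left(g,L \right)} = 2 - \frac{1}{2} = \frac{3}{2}$)
$Z{\left(o,p \right)} = \frac{11 + o}{85 + p}$ ($Z{\left(o,p \right)} = \frac{11 + o}{p + 85} = \frac{11 + o}{85 + p}$)
$O{\left(\frac{1}{-59 - 51} \right)} + Z{\left(S{\left(-5,6 \right)},-5 + 7 \right)} = \left(\frac{1}{-59 - 51}\right)^{2} + \frac{11 + \frac{3}{2}}{85 + \left(-5 + 7\right)} = \left(\frac{1}{-110}\right)^{2} + \frac{1}{85 + 2} \cdot \frac{25}{2} = \left(- \frac{1}{110}\right)^{2} + \frac{1}{87} \cdot \frac{25}{2} = \frac{1}{12100} + \frac{1}{87} \cdot \frac{25}{2} = \frac{1}{12100} + \frac{25}{174} = \frac{151337}{1052700}$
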